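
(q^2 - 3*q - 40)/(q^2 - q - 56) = (q + 5)/(q + 7)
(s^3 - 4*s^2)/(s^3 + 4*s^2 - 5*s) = s*(s - 4)/(s^2 + 4*s - 5)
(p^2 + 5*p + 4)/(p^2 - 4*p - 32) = (p + 1)/(p - 8)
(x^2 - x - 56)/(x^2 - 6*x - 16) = (x + 7)/(x + 2)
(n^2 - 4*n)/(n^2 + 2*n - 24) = n/(n + 6)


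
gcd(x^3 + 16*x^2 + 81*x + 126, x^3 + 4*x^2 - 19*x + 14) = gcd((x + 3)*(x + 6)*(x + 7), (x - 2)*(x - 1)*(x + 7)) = x + 7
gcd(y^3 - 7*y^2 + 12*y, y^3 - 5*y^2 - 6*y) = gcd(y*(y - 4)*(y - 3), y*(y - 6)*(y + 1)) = y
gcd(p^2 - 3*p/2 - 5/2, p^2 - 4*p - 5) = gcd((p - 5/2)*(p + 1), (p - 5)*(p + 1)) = p + 1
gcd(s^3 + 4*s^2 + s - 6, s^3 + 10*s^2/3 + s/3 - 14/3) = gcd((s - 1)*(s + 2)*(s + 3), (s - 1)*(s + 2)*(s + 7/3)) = s^2 + s - 2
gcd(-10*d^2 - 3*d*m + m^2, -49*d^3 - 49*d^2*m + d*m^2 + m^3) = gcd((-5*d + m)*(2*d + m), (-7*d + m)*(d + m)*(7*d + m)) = 1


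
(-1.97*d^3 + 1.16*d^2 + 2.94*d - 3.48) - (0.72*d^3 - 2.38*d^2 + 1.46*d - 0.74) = -2.69*d^3 + 3.54*d^2 + 1.48*d - 2.74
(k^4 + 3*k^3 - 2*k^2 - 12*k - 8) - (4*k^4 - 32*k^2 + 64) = -3*k^4 + 3*k^3 + 30*k^2 - 12*k - 72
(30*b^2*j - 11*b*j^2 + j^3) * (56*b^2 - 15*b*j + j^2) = 1680*b^4*j - 1066*b^3*j^2 + 251*b^2*j^3 - 26*b*j^4 + j^5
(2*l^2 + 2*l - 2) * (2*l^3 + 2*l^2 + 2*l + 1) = 4*l^5 + 8*l^4 + 4*l^3 + 2*l^2 - 2*l - 2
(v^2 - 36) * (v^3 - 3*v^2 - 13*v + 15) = v^5 - 3*v^4 - 49*v^3 + 123*v^2 + 468*v - 540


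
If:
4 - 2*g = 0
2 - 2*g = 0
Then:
No Solution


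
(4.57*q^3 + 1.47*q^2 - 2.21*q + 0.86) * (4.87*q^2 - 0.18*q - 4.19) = 22.2559*q^5 + 6.3363*q^4 - 30.1756*q^3 - 1.5733*q^2 + 9.1051*q - 3.6034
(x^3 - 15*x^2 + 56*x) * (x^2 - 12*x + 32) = x^5 - 27*x^4 + 268*x^3 - 1152*x^2 + 1792*x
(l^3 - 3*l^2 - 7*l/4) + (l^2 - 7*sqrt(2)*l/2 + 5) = l^3 - 2*l^2 - 7*sqrt(2)*l/2 - 7*l/4 + 5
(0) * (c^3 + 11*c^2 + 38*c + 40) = 0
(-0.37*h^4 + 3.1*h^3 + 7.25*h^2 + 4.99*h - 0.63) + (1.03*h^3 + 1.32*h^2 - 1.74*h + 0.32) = -0.37*h^4 + 4.13*h^3 + 8.57*h^2 + 3.25*h - 0.31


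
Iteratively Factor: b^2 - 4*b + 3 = (b - 1)*(b - 3)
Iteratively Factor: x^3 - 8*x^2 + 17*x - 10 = (x - 5)*(x^2 - 3*x + 2) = (x - 5)*(x - 2)*(x - 1)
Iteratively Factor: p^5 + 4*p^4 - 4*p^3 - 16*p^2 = (p + 4)*(p^4 - 4*p^2) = (p + 2)*(p + 4)*(p^3 - 2*p^2) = (p - 2)*(p + 2)*(p + 4)*(p^2) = p*(p - 2)*(p + 2)*(p + 4)*(p)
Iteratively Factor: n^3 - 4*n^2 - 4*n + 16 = (n - 2)*(n^2 - 2*n - 8) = (n - 4)*(n - 2)*(n + 2)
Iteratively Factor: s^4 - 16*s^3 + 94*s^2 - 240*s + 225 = (s - 5)*(s^3 - 11*s^2 + 39*s - 45) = (s - 5)^2*(s^2 - 6*s + 9) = (s - 5)^2*(s - 3)*(s - 3)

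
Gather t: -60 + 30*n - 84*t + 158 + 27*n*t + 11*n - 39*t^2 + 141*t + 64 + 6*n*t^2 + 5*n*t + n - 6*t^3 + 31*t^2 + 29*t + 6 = 42*n - 6*t^3 + t^2*(6*n - 8) + t*(32*n + 86) + 168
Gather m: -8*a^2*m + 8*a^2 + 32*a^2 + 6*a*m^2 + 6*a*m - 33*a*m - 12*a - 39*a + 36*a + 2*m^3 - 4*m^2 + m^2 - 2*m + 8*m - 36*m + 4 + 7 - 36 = 40*a^2 - 15*a + 2*m^3 + m^2*(6*a - 3) + m*(-8*a^2 - 27*a - 30) - 25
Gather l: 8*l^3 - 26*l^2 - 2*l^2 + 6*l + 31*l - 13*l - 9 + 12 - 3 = 8*l^3 - 28*l^2 + 24*l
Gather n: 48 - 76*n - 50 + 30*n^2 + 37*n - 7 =30*n^2 - 39*n - 9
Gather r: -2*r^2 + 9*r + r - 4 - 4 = -2*r^2 + 10*r - 8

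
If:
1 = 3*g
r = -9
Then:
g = 1/3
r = -9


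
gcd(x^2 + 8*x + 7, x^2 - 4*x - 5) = x + 1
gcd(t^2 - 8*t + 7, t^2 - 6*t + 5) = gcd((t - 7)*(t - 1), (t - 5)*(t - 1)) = t - 1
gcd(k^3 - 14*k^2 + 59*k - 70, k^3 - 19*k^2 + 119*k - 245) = k^2 - 12*k + 35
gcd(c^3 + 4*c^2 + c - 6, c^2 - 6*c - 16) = c + 2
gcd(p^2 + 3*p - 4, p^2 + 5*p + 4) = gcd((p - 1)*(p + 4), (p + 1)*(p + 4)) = p + 4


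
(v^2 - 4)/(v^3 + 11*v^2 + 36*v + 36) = (v - 2)/(v^2 + 9*v + 18)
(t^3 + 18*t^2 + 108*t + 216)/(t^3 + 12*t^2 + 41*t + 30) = (t^2 + 12*t + 36)/(t^2 + 6*t + 5)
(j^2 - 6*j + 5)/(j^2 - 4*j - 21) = (-j^2 + 6*j - 5)/(-j^2 + 4*j + 21)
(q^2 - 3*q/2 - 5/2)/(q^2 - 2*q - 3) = (q - 5/2)/(q - 3)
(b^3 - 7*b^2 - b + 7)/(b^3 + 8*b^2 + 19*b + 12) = (b^2 - 8*b + 7)/(b^2 + 7*b + 12)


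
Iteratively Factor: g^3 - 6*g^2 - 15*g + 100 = (g - 5)*(g^2 - g - 20) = (g - 5)*(g + 4)*(g - 5)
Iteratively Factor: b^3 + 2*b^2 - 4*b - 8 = (b + 2)*(b^2 - 4) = (b + 2)^2*(b - 2)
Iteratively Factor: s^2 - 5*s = (s)*(s - 5)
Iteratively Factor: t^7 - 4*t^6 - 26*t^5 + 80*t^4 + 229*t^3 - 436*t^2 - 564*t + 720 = (t - 5)*(t^6 + t^5 - 21*t^4 - 25*t^3 + 104*t^2 + 84*t - 144) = (t - 5)*(t - 2)*(t^5 + 3*t^4 - 15*t^3 - 55*t^2 - 6*t + 72) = (t - 5)*(t - 2)*(t + 3)*(t^4 - 15*t^2 - 10*t + 24) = (t - 5)*(t - 2)*(t + 3)^2*(t^3 - 3*t^2 - 6*t + 8) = (t - 5)*(t - 2)*(t + 2)*(t + 3)^2*(t^2 - 5*t + 4) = (t - 5)*(t - 2)*(t - 1)*(t + 2)*(t + 3)^2*(t - 4)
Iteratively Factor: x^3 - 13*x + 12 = (x - 3)*(x^2 + 3*x - 4) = (x - 3)*(x + 4)*(x - 1)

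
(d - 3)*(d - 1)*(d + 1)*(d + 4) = d^4 + d^3 - 13*d^2 - d + 12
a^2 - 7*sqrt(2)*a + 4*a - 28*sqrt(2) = (a + 4)*(a - 7*sqrt(2))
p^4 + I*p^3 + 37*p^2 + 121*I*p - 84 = (p - 7*I)*(p + I)*(p + 3*I)*(p + 4*I)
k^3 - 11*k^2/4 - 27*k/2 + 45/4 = (k - 5)*(k - 3/4)*(k + 3)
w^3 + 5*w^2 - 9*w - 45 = (w - 3)*(w + 3)*(w + 5)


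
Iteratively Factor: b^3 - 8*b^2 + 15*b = (b)*(b^2 - 8*b + 15) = b*(b - 3)*(b - 5)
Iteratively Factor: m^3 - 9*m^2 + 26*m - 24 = (m - 3)*(m^2 - 6*m + 8) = (m - 3)*(m - 2)*(m - 4)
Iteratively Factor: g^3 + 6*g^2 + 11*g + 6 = (g + 2)*(g^2 + 4*g + 3) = (g + 1)*(g + 2)*(g + 3)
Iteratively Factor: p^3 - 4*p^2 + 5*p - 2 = (p - 1)*(p^2 - 3*p + 2) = (p - 1)^2*(p - 2)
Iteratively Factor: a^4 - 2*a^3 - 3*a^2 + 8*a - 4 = (a - 1)*(a^3 - a^2 - 4*a + 4) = (a - 1)*(a + 2)*(a^2 - 3*a + 2) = (a - 1)^2*(a + 2)*(a - 2)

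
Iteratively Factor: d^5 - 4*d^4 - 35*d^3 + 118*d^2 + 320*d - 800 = (d + 4)*(d^4 - 8*d^3 - 3*d^2 + 130*d - 200) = (d + 4)^2*(d^3 - 12*d^2 + 45*d - 50) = (d - 2)*(d + 4)^2*(d^2 - 10*d + 25) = (d - 5)*(d - 2)*(d + 4)^2*(d - 5)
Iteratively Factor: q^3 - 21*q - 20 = (q + 1)*(q^2 - q - 20) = (q + 1)*(q + 4)*(q - 5)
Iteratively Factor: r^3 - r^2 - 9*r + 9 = (r + 3)*(r^2 - 4*r + 3) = (r - 1)*(r + 3)*(r - 3)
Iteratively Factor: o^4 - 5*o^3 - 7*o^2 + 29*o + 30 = (o + 1)*(o^3 - 6*o^2 - o + 30) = (o - 5)*(o + 1)*(o^2 - o - 6) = (o - 5)*(o - 3)*(o + 1)*(o + 2)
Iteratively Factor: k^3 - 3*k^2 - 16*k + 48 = (k + 4)*(k^2 - 7*k + 12) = (k - 3)*(k + 4)*(k - 4)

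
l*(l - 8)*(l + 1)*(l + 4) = l^4 - 3*l^3 - 36*l^2 - 32*l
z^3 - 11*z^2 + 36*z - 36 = (z - 6)*(z - 3)*(z - 2)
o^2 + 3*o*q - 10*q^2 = (o - 2*q)*(o + 5*q)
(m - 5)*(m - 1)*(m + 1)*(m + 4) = m^4 - m^3 - 21*m^2 + m + 20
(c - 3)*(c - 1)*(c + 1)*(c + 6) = c^4 + 3*c^3 - 19*c^2 - 3*c + 18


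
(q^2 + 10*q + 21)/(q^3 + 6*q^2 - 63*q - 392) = (q + 3)/(q^2 - q - 56)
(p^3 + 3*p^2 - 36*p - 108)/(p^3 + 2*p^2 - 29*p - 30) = (p^2 - 3*p - 18)/(p^2 - 4*p - 5)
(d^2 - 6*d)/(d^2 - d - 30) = d/(d + 5)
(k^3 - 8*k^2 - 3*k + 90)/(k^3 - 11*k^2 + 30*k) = (k + 3)/k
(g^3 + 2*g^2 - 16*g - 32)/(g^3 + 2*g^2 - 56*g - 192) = (g^2 - 2*g - 8)/(g^2 - 2*g - 48)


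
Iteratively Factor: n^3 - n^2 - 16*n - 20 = (n + 2)*(n^2 - 3*n - 10) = (n + 2)^2*(n - 5)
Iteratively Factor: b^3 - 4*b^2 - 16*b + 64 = (b - 4)*(b^2 - 16) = (b - 4)*(b + 4)*(b - 4)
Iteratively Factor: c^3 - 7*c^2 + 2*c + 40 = (c - 4)*(c^2 - 3*c - 10) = (c - 5)*(c - 4)*(c + 2)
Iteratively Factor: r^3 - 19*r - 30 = (r + 2)*(r^2 - 2*r - 15) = (r + 2)*(r + 3)*(r - 5)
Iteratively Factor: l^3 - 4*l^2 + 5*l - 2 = (l - 2)*(l^2 - 2*l + 1) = (l - 2)*(l - 1)*(l - 1)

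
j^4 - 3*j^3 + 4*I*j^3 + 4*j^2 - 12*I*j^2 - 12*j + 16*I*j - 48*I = (j - 3)*(j - 2*I)*(j + 2*I)*(j + 4*I)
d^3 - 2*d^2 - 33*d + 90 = (d - 5)*(d - 3)*(d + 6)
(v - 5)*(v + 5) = v^2 - 25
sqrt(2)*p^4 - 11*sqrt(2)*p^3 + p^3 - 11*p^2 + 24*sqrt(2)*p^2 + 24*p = p*(p - 8)*(p - 3)*(sqrt(2)*p + 1)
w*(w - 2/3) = w^2 - 2*w/3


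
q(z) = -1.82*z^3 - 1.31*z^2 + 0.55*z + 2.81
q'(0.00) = 0.55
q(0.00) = 2.81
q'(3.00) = -56.45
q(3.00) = -56.47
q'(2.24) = -32.71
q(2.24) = -22.99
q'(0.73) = -4.27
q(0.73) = 1.81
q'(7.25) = -305.44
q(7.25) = -755.62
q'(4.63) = -128.63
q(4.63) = -203.37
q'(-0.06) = 0.69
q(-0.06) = 2.77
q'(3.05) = -58.23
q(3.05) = -59.34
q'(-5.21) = -134.01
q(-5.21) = 221.77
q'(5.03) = -150.77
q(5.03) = -259.19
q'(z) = -5.46*z^2 - 2.62*z + 0.55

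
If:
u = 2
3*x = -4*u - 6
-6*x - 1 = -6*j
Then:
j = -9/2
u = 2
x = -14/3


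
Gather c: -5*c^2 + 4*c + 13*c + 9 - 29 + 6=-5*c^2 + 17*c - 14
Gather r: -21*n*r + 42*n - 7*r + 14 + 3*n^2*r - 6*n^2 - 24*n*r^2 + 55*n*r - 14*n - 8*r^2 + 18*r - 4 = -6*n^2 + 28*n + r^2*(-24*n - 8) + r*(3*n^2 + 34*n + 11) + 10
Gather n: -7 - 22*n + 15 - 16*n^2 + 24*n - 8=-16*n^2 + 2*n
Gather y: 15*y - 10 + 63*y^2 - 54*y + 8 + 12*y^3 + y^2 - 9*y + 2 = 12*y^3 + 64*y^2 - 48*y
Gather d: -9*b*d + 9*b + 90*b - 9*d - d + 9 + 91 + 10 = 99*b + d*(-9*b - 10) + 110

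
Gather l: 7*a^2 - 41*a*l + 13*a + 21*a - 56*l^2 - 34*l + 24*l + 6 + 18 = 7*a^2 + 34*a - 56*l^2 + l*(-41*a - 10) + 24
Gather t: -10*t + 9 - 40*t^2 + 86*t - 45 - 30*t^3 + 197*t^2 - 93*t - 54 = -30*t^3 + 157*t^2 - 17*t - 90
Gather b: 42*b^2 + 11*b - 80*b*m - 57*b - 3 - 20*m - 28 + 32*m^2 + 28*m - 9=42*b^2 + b*(-80*m - 46) + 32*m^2 + 8*m - 40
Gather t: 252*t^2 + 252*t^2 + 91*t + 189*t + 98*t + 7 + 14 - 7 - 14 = 504*t^2 + 378*t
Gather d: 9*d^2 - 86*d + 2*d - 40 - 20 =9*d^2 - 84*d - 60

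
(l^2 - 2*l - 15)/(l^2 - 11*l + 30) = (l + 3)/(l - 6)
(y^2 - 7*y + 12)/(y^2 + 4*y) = (y^2 - 7*y + 12)/(y*(y + 4))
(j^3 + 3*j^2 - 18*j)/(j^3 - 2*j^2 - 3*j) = (j + 6)/(j + 1)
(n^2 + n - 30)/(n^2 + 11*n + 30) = (n - 5)/(n + 5)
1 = 1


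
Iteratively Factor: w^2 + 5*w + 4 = (w + 1)*(w + 4)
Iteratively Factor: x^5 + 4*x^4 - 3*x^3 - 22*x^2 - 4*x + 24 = (x + 3)*(x^4 + x^3 - 6*x^2 - 4*x + 8) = (x - 2)*(x + 3)*(x^3 + 3*x^2 - 4) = (x - 2)*(x + 2)*(x + 3)*(x^2 + x - 2) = (x - 2)*(x - 1)*(x + 2)*(x + 3)*(x + 2)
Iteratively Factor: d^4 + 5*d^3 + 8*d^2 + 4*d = (d + 1)*(d^3 + 4*d^2 + 4*d) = (d + 1)*(d + 2)*(d^2 + 2*d) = d*(d + 1)*(d + 2)*(d + 2)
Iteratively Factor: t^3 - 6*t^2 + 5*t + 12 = (t + 1)*(t^2 - 7*t + 12) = (t - 4)*(t + 1)*(t - 3)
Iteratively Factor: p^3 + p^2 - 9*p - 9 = (p - 3)*(p^2 + 4*p + 3) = (p - 3)*(p + 1)*(p + 3)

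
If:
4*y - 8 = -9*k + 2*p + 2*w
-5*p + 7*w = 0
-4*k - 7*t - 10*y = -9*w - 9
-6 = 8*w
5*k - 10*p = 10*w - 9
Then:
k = -27/5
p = -21/20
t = -2173/140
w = -3/4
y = 53/4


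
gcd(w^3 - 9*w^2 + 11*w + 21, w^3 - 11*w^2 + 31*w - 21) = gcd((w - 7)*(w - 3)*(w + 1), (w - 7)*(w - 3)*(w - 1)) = w^2 - 10*w + 21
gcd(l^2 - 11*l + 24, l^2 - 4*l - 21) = 1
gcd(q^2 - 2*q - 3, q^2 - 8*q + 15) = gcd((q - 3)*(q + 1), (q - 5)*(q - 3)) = q - 3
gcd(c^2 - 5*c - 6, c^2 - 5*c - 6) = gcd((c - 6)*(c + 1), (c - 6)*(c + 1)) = c^2 - 5*c - 6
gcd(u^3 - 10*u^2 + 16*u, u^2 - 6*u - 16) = u - 8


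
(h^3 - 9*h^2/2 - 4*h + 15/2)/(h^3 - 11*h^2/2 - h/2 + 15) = (h - 1)/(h - 2)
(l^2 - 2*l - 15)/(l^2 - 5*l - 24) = (l - 5)/(l - 8)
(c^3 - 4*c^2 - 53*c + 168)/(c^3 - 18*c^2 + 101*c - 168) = (c + 7)/(c - 7)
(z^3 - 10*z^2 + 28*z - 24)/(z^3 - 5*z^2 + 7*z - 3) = (z^3 - 10*z^2 + 28*z - 24)/(z^3 - 5*z^2 + 7*z - 3)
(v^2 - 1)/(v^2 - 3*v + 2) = (v + 1)/(v - 2)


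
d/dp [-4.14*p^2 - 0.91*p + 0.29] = -8.28*p - 0.91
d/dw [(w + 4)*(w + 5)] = 2*w + 9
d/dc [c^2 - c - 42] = 2*c - 1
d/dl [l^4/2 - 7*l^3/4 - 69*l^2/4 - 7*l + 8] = 2*l^3 - 21*l^2/4 - 69*l/2 - 7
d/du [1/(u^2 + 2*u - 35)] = 2*(-u - 1)/(u^2 + 2*u - 35)^2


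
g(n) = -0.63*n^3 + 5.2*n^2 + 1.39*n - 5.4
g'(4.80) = 7.76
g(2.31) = 17.79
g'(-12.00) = -395.57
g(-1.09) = 0.08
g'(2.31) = 15.33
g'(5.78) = -1.64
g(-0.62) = -4.11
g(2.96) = 27.94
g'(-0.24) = -1.21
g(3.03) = 29.03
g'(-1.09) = -12.19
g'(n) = -1.89*n^2 + 10.4*n + 1.39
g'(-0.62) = -5.78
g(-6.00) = 309.54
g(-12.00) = 1815.36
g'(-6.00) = -129.05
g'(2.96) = 15.61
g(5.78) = 54.70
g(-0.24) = -5.43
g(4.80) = 51.41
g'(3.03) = 15.55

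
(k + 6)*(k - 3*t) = k^2 - 3*k*t + 6*k - 18*t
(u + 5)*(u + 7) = u^2 + 12*u + 35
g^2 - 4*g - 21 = (g - 7)*(g + 3)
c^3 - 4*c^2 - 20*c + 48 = (c - 6)*(c - 2)*(c + 4)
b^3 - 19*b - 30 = (b - 5)*(b + 2)*(b + 3)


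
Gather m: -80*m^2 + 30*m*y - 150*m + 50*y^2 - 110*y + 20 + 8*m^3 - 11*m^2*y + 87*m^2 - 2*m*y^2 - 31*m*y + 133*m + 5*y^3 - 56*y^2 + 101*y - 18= 8*m^3 + m^2*(7 - 11*y) + m*(-2*y^2 - y - 17) + 5*y^3 - 6*y^2 - 9*y + 2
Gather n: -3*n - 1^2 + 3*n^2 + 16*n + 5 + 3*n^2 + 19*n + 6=6*n^2 + 32*n + 10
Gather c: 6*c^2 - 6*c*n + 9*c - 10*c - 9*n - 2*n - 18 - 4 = 6*c^2 + c*(-6*n - 1) - 11*n - 22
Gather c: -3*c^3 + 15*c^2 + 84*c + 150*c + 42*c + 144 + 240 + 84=-3*c^3 + 15*c^2 + 276*c + 468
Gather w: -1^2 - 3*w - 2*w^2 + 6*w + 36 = -2*w^2 + 3*w + 35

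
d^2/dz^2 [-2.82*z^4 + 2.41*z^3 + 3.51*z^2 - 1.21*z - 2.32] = -33.84*z^2 + 14.46*z + 7.02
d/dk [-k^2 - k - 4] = -2*k - 1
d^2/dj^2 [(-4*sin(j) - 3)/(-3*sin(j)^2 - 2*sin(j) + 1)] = 2*(-18*sin(j)^4 - 24*sin(j)^3 - 3*sin(j)^2 + 56*sin(j) + 29)/((sin(j) + 1)^2*(3*sin(j) - 1)^3)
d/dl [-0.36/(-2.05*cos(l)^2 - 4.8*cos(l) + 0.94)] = (1.476*cos(l) + 1.728)*sin(l)/(2.05*cos(l)^2 + 4.8*cos(l) - 0.94)^2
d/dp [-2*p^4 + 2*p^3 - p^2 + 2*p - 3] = -8*p^3 + 6*p^2 - 2*p + 2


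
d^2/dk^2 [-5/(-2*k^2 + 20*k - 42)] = 5*(-k^2 + 10*k + 4*(k - 5)^2 - 21)/(k^2 - 10*k + 21)^3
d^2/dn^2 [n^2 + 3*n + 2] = 2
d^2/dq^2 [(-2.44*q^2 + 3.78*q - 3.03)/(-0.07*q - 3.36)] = (4.44089209850063e-16*q + 56.901054)/(0.000343*q^3 + 0.049392*q^2 + 2.370816*q + 37.933056)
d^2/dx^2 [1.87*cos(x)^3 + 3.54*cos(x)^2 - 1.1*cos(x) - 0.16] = -0.3025*cos(x) - 7.08*cos(2*x) - 4.2075*cos(3*x)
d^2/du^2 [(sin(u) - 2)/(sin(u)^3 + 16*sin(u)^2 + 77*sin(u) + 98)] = 2*(-2*sin(u)^5 + 13*sin(u)^4 + 121*sin(u)^3 + 136*sin(u)^2 - 392*sin(u) - 332)/((sin(u) + 2)^3*(sin(u) + 7)^4)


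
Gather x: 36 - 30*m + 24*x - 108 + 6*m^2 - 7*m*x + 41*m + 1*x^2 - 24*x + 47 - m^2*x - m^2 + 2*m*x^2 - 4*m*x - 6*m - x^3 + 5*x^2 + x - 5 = 5*m^2 + 5*m - x^3 + x^2*(2*m + 6) + x*(-m^2 - 11*m + 1) - 30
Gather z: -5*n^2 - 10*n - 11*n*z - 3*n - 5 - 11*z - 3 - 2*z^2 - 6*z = -5*n^2 - 13*n - 2*z^2 + z*(-11*n - 17) - 8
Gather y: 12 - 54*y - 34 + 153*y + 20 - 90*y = 9*y - 2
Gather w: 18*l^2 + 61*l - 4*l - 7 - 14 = 18*l^2 + 57*l - 21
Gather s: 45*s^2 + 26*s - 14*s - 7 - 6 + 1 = 45*s^2 + 12*s - 12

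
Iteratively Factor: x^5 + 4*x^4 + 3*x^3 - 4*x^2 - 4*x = (x + 2)*(x^4 + 2*x^3 - x^2 - 2*x) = (x + 2)^2*(x^3 - x) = (x - 1)*(x + 2)^2*(x^2 + x) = x*(x - 1)*(x + 2)^2*(x + 1)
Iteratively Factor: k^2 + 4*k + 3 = (k + 1)*(k + 3)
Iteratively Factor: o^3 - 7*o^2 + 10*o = (o - 2)*(o^2 - 5*o) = o*(o - 2)*(o - 5)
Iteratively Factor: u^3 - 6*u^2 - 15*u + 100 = (u - 5)*(u^2 - u - 20) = (u - 5)*(u + 4)*(u - 5)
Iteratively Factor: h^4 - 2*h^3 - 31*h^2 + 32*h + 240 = (h + 3)*(h^3 - 5*h^2 - 16*h + 80) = (h - 4)*(h + 3)*(h^2 - h - 20) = (h - 4)*(h + 3)*(h + 4)*(h - 5)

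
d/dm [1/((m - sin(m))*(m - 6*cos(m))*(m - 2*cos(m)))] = (-(m - sin(m))*(m - 6*cos(m))*(2*sin(m) + 1) - (m - sin(m))*(m - 2*cos(m))*(6*sin(m) + 1) + (m - 6*cos(m))*(m - 2*cos(m))*(cos(m) - 1))/((m - sin(m))^2*(m - 6*cos(m))^2*(m - 2*cos(m))^2)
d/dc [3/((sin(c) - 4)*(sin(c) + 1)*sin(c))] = 3*(-3*cos(c) + 6/tan(c) + 4*cos(c)/sin(c)^2)/((sin(c) - 4)^2*(sin(c) + 1)^2)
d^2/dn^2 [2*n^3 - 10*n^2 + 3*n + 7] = 12*n - 20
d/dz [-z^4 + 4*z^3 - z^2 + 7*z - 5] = -4*z^3 + 12*z^2 - 2*z + 7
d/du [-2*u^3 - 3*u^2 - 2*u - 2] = -6*u^2 - 6*u - 2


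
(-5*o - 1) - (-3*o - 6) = 5 - 2*o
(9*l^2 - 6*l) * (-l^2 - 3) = -9*l^4 + 6*l^3 - 27*l^2 + 18*l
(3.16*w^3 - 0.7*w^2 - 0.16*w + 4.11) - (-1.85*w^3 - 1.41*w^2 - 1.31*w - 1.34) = 5.01*w^3 + 0.71*w^2 + 1.15*w + 5.45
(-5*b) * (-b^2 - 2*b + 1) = 5*b^3 + 10*b^2 - 5*b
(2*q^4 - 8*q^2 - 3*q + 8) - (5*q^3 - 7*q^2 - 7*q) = 2*q^4 - 5*q^3 - q^2 + 4*q + 8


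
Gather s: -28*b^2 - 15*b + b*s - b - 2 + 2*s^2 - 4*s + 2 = -28*b^2 - 16*b + 2*s^2 + s*(b - 4)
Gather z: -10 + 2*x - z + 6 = 2*x - z - 4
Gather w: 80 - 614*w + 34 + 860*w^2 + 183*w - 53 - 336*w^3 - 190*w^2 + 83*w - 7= -336*w^3 + 670*w^2 - 348*w + 54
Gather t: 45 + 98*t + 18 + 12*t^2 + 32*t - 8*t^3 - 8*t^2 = -8*t^3 + 4*t^2 + 130*t + 63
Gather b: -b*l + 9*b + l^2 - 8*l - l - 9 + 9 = b*(9 - l) + l^2 - 9*l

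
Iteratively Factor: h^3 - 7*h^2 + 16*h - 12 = (h - 2)*(h^2 - 5*h + 6) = (h - 3)*(h - 2)*(h - 2)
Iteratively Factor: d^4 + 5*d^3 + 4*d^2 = (d + 4)*(d^3 + d^2) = (d + 1)*(d + 4)*(d^2) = d*(d + 1)*(d + 4)*(d)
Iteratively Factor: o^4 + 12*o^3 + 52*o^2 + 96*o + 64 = (o + 2)*(o^3 + 10*o^2 + 32*o + 32) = (o + 2)*(o + 4)*(o^2 + 6*o + 8) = (o + 2)*(o + 4)^2*(o + 2)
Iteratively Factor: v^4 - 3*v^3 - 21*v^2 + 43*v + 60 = (v + 1)*(v^3 - 4*v^2 - 17*v + 60) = (v + 1)*(v + 4)*(v^2 - 8*v + 15) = (v - 3)*(v + 1)*(v + 4)*(v - 5)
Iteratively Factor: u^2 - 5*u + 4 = (u - 4)*(u - 1)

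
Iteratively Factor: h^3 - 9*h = (h + 3)*(h^2 - 3*h) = (h - 3)*(h + 3)*(h)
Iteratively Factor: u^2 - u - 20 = (u - 5)*(u + 4)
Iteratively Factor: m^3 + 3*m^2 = (m)*(m^2 + 3*m) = m*(m + 3)*(m)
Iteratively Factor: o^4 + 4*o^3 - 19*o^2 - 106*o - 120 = (o + 4)*(o^3 - 19*o - 30) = (o - 5)*(o + 4)*(o^2 + 5*o + 6) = (o - 5)*(o + 3)*(o + 4)*(o + 2)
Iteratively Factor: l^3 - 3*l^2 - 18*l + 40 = (l - 5)*(l^2 + 2*l - 8) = (l - 5)*(l + 4)*(l - 2)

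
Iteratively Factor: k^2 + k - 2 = (k - 1)*(k + 2)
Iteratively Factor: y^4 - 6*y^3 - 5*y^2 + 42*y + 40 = (y - 4)*(y^3 - 2*y^2 - 13*y - 10) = (y - 4)*(y + 1)*(y^2 - 3*y - 10) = (y - 5)*(y - 4)*(y + 1)*(y + 2)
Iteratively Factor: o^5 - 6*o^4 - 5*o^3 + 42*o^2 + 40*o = (o)*(o^4 - 6*o^3 - 5*o^2 + 42*o + 40) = o*(o - 4)*(o^3 - 2*o^2 - 13*o - 10) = o*(o - 5)*(o - 4)*(o^2 + 3*o + 2) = o*(o - 5)*(o - 4)*(o + 2)*(o + 1)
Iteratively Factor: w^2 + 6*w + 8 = (w + 2)*(w + 4)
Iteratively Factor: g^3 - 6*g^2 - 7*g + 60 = (g + 3)*(g^2 - 9*g + 20) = (g - 4)*(g + 3)*(g - 5)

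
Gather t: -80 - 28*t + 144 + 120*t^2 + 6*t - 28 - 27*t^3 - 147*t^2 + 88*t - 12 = -27*t^3 - 27*t^2 + 66*t + 24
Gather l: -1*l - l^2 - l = -l^2 - 2*l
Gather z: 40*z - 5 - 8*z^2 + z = -8*z^2 + 41*z - 5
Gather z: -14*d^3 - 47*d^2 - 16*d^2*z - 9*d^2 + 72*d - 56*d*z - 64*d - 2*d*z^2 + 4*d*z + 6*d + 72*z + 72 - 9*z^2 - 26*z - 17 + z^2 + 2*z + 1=-14*d^3 - 56*d^2 + 14*d + z^2*(-2*d - 8) + z*(-16*d^2 - 52*d + 48) + 56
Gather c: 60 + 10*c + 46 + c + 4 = 11*c + 110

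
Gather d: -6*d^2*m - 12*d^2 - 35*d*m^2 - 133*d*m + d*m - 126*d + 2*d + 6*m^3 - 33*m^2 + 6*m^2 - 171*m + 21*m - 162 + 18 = d^2*(-6*m - 12) + d*(-35*m^2 - 132*m - 124) + 6*m^3 - 27*m^2 - 150*m - 144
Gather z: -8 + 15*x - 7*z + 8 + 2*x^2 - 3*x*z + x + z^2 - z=2*x^2 + 16*x + z^2 + z*(-3*x - 8)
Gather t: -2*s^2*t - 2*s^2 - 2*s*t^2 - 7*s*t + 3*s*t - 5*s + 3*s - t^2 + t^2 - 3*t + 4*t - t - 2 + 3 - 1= -2*s^2 - 2*s*t^2 - 2*s + t*(-2*s^2 - 4*s)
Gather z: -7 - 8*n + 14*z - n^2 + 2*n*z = -n^2 - 8*n + z*(2*n + 14) - 7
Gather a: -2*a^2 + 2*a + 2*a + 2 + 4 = -2*a^2 + 4*a + 6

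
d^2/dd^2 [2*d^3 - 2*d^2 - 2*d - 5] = 12*d - 4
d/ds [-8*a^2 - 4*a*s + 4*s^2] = -4*a + 8*s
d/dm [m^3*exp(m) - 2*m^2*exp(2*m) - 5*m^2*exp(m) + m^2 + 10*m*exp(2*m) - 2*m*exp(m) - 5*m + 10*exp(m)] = m^3*exp(m) - 4*m^2*exp(2*m) - 2*m^2*exp(m) + 16*m*exp(2*m) - 12*m*exp(m) + 2*m + 10*exp(2*m) + 8*exp(m) - 5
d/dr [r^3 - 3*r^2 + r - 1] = 3*r^2 - 6*r + 1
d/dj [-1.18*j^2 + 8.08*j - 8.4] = 8.08 - 2.36*j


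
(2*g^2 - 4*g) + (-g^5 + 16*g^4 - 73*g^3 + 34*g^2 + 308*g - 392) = -g^5 + 16*g^4 - 73*g^3 + 36*g^2 + 304*g - 392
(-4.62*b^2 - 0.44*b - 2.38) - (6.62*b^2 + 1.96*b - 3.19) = -11.24*b^2 - 2.4*b + 0.81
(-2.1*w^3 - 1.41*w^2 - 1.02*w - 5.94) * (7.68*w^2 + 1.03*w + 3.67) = -16.128*w^5 - 12.9918*w^4 - 16.9929*w^3 - 51.8445*w^2 - 9.8616*w - 21.7998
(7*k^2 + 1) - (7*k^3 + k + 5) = -7*k^3 + 7*k^2 - k - 4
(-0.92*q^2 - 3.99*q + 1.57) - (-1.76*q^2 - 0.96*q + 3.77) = 0.84*q^2 - 3.03*q - 2.2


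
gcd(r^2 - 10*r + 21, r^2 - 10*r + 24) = 1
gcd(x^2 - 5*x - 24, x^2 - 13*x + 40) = x - 8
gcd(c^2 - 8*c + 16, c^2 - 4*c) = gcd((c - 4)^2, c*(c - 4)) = c - 4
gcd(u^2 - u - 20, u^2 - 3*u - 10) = u - 5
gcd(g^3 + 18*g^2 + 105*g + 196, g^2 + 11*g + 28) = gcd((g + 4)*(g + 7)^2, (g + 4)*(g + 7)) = g^2 + 11*g + 28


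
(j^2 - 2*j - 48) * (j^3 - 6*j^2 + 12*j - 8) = j^5 - 8*j^4 - 24*j^3 + 256*j^2 - 560*j + 384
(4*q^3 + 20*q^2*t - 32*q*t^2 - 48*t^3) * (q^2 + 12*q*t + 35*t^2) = 4*q^5 + 68*q^4*t + 348*q^3*t^2 + 268*q^2*t^3 - 1696*q*t^4 - 1680*t^5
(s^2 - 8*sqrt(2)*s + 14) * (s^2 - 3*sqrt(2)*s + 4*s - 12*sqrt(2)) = s^4 - 11*sqrt(2)*s^3 + 4*s^3 - 44*sqrt(2)*s^2 + 62*s^2 - 42*sqrt(2)*s + 248*s - 168*sqrt(2)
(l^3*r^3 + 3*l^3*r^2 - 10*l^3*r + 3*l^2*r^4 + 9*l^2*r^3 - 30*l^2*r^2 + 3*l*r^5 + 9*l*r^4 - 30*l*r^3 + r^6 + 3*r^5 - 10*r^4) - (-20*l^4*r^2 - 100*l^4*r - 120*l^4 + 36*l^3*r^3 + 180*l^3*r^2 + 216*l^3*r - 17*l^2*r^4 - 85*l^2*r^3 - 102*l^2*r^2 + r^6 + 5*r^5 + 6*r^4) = 20*l^4*r^2 + 100*l^4*r + 120*l^4 - 35*l^3*r^3 - 177*l^3*r^2 - 226*l^3*r + 20*l^2*r^4 + 94*l^2*r^3 + 72*l^2*r^2 + 3*l*r^5 + 9*l*r^4 - 30*l*r^3 - 2*r^5 - 16*r^4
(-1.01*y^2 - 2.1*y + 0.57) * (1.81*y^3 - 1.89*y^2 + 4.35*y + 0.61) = -1.8281*y^5 - 1.8921*y^4 + 0.6072*y^3 - 10.8284*y^2 + 1.1985*y + 0.3477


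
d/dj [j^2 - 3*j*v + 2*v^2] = 2*j - 3*v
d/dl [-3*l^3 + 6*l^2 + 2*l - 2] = -9*l^2 + 12*l + 2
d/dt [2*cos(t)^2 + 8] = -2*sin(2*t)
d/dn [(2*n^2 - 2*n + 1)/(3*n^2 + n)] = (8*n^2 - 6*n - 1)/(n^2*(9*n^2 + 6*n + 1))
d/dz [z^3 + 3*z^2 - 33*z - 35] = 3*z^2 + 6*z - 33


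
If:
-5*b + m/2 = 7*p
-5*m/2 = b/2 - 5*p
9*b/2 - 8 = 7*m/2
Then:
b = 160/223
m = -304/223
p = -136/223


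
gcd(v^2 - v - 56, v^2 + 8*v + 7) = v + 7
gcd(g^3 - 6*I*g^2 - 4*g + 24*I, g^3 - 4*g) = g^2 - 4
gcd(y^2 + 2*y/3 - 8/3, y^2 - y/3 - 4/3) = y - 4/3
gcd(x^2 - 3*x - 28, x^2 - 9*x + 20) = 1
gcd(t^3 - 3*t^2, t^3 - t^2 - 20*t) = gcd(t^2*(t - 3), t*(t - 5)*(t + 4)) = t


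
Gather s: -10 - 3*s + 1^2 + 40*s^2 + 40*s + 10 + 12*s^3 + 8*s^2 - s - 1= 12*s^3 + 48*s^2 + 36*s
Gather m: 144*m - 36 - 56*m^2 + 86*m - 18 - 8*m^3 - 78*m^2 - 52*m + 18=-8*m^3 - 134*m^2 + 178*m - 36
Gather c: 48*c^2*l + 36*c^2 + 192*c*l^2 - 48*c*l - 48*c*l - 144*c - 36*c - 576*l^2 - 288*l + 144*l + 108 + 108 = c^2*(48*l + 36) + c*(192*l^2 - 96*l - 180) - 576*l^2 - 144*l + 216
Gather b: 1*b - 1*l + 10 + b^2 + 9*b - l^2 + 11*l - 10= b^2 + 10*b - l^2 + 10*l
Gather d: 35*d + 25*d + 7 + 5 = 60*d + 12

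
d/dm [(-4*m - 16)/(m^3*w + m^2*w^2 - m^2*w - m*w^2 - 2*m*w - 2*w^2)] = 4*(-m^3 - m^2*w + m^2 + m*w + 2*m + 2*w - (m + 4)*(-3*m^2 - 2*m*w + 2*m + w + 2))/(w*(-m^3 - m^2*w + m^2 + m*w + 2*m + 2*w)^2)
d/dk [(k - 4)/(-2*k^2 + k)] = 2*(k^2 - 8*k + 2)/(k^2*(4*k^2 - 4*k + 1))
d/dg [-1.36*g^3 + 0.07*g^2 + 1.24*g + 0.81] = -4.08*g^2 + 0.14*g + 1.24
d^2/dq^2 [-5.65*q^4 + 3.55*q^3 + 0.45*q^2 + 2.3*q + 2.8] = -67.8*q^2 + 21.3*q + 0.9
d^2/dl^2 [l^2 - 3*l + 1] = 2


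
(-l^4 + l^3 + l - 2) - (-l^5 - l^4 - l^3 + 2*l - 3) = l^5 + 2*l^3 - l + 1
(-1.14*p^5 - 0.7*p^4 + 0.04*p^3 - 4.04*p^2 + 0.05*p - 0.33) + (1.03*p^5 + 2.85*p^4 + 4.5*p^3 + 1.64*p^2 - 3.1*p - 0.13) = -0.11*p^5 + 2.15*p^4 + 4.54*p^3 - 2.4*p^2 - 3.05*p - 0.46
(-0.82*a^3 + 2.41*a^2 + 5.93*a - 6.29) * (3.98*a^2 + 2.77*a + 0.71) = -3.2636*a^5 + 7.3204*a^4 + 29.6949*a^3 - 6.897*a^2 - 13.213*a - 4.4659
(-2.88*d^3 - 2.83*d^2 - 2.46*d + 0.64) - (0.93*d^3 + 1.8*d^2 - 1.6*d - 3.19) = -3.81*d^3 - 4.63*d^2 - 0.86*d + 3.83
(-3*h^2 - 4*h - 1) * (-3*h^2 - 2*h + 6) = 9*h^4 + 18*h^3 - 7*h^2 - 22*h - 6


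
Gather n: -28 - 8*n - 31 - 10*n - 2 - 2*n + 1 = -20*n - 60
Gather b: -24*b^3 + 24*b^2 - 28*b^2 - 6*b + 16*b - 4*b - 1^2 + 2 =-24*b^3 - 4*b^2 + 6*b + 1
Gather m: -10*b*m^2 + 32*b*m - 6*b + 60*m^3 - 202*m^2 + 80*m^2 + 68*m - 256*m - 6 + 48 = -6*b + 60*m^3 + m^2*(-10*b - 122) + m*(32*b - 188) + 42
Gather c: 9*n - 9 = 9*n - 9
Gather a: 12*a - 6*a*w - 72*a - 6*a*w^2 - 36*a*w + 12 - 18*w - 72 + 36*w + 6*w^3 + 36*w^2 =a*(-6*w^2 - 42*w - 60) + 6*w^3 + 36*w^2 + 18*w - 60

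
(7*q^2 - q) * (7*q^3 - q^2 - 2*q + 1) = 49*q^5 - 14*q^4 - 13*q^3 + 9*q^2 - q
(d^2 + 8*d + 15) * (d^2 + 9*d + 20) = d^4 + 17*d^3 + 107*d^2 + 295*d + 300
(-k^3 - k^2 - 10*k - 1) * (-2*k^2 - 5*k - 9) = 2*k^5 + 7*k^4 + 34*k^3 + 61*k^2 + 95*k + 9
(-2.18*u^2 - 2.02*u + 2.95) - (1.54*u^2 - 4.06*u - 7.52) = -3.72*u^2 + 2.04*u + 10.47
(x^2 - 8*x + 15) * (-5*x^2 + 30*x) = -5*x^4 + 70*x^3 - 315*x^2 + 450*x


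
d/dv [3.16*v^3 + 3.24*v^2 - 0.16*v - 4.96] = 9.48*v^2 + 6.48*v - 0.16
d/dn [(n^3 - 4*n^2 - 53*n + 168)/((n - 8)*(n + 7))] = 1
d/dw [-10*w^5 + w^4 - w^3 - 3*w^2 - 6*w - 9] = -50*w^4 + 4*w^3 - 3*w^2 - 6*w - 6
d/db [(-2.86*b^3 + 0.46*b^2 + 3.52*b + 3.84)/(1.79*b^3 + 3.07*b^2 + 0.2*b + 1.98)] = (-9.6036*b^4 - 13.7456*b^3 - 48.3236*b^2 - 21.756*b + 6.2016)/(3.2041*b^6 + 10.9906*b^5 + 10.1409*b^4 + 8.3164*b^3 + 12.1972*b^2 + 0.792*b + 3.9204)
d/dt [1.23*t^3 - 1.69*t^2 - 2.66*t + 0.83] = 3.69*t^2 - 3.38*t - 2.66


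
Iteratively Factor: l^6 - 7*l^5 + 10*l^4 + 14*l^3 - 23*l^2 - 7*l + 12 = (l - 4)*(l^5 - 3*l^4 - 2*l^3 + 6*l^2 + l - 3) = (l - 4)*(l - 1)*(l^4 - 2*l^3 - 4*l^2 + 2*l + 3) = (l - 4)*(l - 3)*(l - 1)*(l^3 + l^2 - l - 1) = (l - 4)*(l - 3)*(l - 1)*(l + 1)*(l^2 - 1) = (l - 4)*(l - 3)*(l - 1)*(l + 1)^2*(l - 1)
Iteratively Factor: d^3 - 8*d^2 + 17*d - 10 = (d - 2)*(d^2 - 6*d + 5) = (d - 2)*(d - 1)*(d - 5)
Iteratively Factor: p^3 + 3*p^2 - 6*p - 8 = (p + 4)*(p^2 - p - 2) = (p + 1)*(p + 4)*(p - 2)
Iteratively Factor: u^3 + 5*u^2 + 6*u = (u)*(u^2 + 5*u + 6) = u*(u + 3)*(u + 2)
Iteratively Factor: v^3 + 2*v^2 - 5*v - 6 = (v + 1)*(v^2 + v - 6) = (v + 1)*(v + 3)*(v - 2)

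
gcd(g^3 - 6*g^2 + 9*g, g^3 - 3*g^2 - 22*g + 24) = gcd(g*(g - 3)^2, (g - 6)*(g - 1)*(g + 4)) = 1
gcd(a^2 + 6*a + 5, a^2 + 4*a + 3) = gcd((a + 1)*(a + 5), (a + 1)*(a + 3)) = a + 1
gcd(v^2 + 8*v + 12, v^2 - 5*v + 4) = 1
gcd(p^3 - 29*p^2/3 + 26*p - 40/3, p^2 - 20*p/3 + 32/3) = p - 4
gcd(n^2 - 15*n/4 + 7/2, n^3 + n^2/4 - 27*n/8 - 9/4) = n - 2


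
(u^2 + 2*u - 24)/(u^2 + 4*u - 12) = (u - 4)/(u - 2)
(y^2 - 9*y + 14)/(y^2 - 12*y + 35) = (y - 2)/(y - 5)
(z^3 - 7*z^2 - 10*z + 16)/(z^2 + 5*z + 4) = (z^3 - 7*z^2 - 10*z + 16)/(z^2 + 5*z + 4)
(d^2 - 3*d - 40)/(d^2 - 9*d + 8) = (d + 5)/(d - 1)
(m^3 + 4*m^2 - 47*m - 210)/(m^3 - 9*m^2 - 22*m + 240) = (m^2 - m - 42)/(m^2 - 14*m + 48)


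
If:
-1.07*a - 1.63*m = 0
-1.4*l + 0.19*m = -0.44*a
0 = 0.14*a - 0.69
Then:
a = 4.93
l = 1.11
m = -3.24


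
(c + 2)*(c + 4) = c^2 + 6*c + 8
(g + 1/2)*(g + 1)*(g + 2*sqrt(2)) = g^3 + 3*g^2/2 + 2*sqrt(2)*g^2 + g/2 + 3*sqrt(2)*g + sqrt(2)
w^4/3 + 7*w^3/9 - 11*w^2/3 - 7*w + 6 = (w/3 + 1)*(w - 3)*(w - 2/3)*(w + 3)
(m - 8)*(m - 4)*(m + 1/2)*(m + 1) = m^4 - 21*m^3/2 + 29*m^2/2 + 42*m + 16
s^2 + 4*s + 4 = (s + 2)^2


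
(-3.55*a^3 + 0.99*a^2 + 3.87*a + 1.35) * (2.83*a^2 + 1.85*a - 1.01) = -10.0465*a^5 - 3.7658*a^4 + 16.3691*a^3 + 9.9801*a^2 - 1.4112*a - 1.3635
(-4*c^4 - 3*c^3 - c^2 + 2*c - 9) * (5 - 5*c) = 20*c^5 - 5*c^4 - 10*c^3 - 15*c^2 + 55*c - 45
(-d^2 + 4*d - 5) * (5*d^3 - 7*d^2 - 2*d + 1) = -5*d^5 + 27*d^4 - 51*d^3 + 26*d^2 + 14*d - 5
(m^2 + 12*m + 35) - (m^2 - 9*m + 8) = 21*m + 27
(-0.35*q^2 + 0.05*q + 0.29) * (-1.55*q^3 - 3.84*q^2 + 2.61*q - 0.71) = 0.5425*q^5 + 1.2665*q^4 - 1.555*q^3 - 0.7346*q^2 + 0.7214*q - 0.2059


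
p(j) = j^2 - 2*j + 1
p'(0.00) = -2.00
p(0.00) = 1.00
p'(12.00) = 22.00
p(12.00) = 121.00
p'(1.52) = 1.04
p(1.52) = 0.27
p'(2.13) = 2.26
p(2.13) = 1.28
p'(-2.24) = -6.48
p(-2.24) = 10.50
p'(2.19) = 2.38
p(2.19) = 1.42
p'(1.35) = 0.70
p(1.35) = 0.12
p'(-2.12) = -6.24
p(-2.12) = 9.73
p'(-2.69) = -7.38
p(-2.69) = 13.62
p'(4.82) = 7.64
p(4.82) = 14.59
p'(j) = 2*j - 2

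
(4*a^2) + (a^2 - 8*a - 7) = 5*a^2 - 8*a - 7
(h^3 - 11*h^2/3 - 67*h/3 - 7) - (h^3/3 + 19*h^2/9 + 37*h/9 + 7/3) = 2*h^3/3 - 52*h^2/9 - 238*h/9 - 28/3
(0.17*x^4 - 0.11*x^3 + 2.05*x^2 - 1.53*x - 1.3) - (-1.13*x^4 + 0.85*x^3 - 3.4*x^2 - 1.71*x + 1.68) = 1.3*x^4 - 0.96*x^3 + 5.45*x^2 + 0.18*x - 2.98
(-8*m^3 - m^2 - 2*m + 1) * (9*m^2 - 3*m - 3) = -72*m^5 + 15*m^4 + 9*m^3 + 18*m^2 + 3*m - 3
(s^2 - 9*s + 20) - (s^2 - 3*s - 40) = 60 - 6*s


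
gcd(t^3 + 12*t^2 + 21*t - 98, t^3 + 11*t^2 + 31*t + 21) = t + 7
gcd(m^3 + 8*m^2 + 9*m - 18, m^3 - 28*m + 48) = m + 6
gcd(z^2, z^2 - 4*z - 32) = 1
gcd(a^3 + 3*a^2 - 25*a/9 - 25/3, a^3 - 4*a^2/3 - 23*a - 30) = a^2 + 14*a/3 + 5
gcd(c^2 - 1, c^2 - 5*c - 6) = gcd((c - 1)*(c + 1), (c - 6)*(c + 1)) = c + 1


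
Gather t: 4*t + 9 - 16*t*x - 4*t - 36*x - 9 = -16*t*x - 36*x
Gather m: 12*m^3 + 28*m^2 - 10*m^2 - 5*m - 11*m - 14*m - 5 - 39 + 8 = 12*m^3 + 18*m^2 - 30*m - 36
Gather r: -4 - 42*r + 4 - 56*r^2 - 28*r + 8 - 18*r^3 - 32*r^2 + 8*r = -18*r^3 - 88*r^2 - 62*r + 8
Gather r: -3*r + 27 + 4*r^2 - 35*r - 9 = 4*r^2 - 38*r + 18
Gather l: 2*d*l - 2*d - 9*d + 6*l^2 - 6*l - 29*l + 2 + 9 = -11*d + 6*l^2 + l*(2*d - 35) + 11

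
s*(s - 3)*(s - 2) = s^3 - 5*s^2 + 6*s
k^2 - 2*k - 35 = (k - 7)*(k + 5)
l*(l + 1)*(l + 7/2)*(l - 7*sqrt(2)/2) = l^4 - 7*sqrt(2)*l^3/2 + 9*l^3/2 - 63*sqrt(2)*l^2/4 + 7*l^2/2 - 49*sqrt(2)*l/4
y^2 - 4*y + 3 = (y - 3)*(y - 1)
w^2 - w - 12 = (w - 4)*(w + 3)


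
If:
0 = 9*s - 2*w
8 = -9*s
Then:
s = -8/9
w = -4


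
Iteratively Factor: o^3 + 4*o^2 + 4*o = (o + 2)*(o^2 + 2*o) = o*(o + 2)*(o + 2)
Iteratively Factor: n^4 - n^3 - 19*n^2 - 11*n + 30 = (n - 5)*(n^3 + 4*n^2 + n - 6) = (n - 5)*(n + 2)*(n^2 + 2*n - 3) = (n - 5)*(n - 1)*(n + 2)*(n + 3)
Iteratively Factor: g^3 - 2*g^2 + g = (g)*(g^2 - 2*g + 1) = g*(g - 1)*(g - 1)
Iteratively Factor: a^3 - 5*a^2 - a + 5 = (a - 1)*(a^2 - 4*a - 5) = (a - 5)*(a - 1)*(a + 1)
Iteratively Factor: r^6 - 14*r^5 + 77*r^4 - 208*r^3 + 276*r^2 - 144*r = (r - 4)*(r^5 - 10*r^4 + 37*r^3 - 60*r^2 + 36*r) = r*(r - 4)*(r^4 - 10*r^3 + 37*r^2 - 60*r + 36) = r*(r - 4)*(r - 3)*(r^3 - 7*r^2 + 16*r - 12) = r*(r - 4)*(r - 3)*(r - 2)*(r^2 - 5*r + 6) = r*(r - 4)*(r - 3)*(r - 2)^2*(r - 3)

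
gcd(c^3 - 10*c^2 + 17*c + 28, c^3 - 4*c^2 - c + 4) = c^2 - 3*c - 4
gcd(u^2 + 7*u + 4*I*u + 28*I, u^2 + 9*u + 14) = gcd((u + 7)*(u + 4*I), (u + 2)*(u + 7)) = u + 7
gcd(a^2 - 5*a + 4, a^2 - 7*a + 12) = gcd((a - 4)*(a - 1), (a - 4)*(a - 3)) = a - 4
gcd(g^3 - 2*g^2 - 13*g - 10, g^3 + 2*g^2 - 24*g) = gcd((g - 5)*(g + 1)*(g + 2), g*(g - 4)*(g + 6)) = 1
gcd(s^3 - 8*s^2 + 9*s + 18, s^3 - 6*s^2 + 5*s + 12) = s^2 - 2*s - 3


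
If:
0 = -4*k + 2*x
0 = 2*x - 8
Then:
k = 2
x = 4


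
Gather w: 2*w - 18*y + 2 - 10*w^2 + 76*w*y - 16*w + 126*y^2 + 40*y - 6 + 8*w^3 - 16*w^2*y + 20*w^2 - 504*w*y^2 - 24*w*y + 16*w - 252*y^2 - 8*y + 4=8*w^3 + w^2*(10 - 16*y) + w*(-504*y^2 + 52*y + 2) - 126*y^2 + 14*y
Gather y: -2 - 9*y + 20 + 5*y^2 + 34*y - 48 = 5*y^2 + 25*y - 30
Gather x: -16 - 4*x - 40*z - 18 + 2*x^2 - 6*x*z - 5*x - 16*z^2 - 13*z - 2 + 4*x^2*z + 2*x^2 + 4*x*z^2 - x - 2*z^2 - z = x^2*(4*z + 4) + x*(4*z^2 - 6*z - 10) - 18*z^2 - 54*z - 36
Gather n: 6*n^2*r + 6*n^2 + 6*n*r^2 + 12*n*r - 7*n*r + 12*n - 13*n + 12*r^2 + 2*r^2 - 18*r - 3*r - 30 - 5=n^2*(6*r + 6) + n*(6*r^2 + 5*r - 1) + 14*r^2 - 21*r - 35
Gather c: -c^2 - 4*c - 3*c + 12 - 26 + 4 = -c^2 - 7*c - 10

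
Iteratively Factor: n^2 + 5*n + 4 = (n + 1)*(n + 4)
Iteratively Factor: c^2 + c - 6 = (c - 2)*(c + 3)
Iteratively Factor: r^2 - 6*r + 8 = (r - 4)*(r - 2)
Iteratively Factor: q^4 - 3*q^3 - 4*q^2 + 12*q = (q)*(q^3 - 3*q^2 - 4*q + 12) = q*(q + 2)*(q^2 - 5*q + 6) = q*(q - 3)*(q + 2)*(q - 2)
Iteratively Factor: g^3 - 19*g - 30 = (g + 3)*(g^2 - 3*g - 10) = (g + 2)*(g + 3)*(g - 5)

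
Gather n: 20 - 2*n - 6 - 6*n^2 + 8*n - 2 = -6*n^2 + 6*n + 12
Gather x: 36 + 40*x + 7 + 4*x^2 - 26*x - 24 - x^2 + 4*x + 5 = 3*x^2 + 18*x + 24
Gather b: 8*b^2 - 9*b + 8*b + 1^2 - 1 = 8*b^2 - b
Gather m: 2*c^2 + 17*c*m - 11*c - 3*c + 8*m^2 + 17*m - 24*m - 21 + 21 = 2*c^2 - 14*c + 8*m^2 + m*(17*c - 7)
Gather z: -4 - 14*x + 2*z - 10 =-14*x + 2*z - 14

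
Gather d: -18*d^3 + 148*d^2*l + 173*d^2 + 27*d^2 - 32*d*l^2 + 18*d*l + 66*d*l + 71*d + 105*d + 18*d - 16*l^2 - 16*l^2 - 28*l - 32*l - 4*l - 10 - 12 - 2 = -18*d^3 + d^2*(148*l + 200) + d*(-32*l^2 + 84*l + 194) - 32*l^2 - 64*l - 24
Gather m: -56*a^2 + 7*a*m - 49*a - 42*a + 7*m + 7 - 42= -56*a^2 - 91*a + m*(7*a + 7) - 35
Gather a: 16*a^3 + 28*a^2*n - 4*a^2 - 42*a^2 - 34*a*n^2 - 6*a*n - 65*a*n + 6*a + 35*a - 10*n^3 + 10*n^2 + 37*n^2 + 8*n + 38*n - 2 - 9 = 16*a^3 + a^2*(28*n - 46) + a*(-34*n^2 - 71*n + 41) - 10*n^3 + 47*n^2 + 46*n - 11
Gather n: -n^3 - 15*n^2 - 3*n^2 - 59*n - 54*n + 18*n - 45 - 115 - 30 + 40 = -n^3 - 18*n^2 - 95*n - 150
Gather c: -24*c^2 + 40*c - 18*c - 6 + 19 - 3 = -24*c^2 + 22*c + 10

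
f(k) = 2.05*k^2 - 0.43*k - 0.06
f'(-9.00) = -37.33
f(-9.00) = 169.86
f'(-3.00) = -12.73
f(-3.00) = 19.68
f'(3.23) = 12.81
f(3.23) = 19.94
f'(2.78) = 10.97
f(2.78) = 14.59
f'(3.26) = 12.94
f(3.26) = 20.32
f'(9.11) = 36.92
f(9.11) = 166.16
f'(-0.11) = -0.88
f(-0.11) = 0.01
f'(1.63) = 6.25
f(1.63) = 4.69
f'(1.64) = 6.29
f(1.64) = 4.75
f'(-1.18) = -5.27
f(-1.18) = 3.30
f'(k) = 4.1*k - 0.43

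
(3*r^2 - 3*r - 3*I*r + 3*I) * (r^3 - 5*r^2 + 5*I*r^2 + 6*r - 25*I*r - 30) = 3*r^5 - 18*r^4 + 12*I*r^4 + 48*r^3 - 72*I*r^3 - 198*r^2 + 42*I*r^2 + 165*r + 108*I*r - 90*I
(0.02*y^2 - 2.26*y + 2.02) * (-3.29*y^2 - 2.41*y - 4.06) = -0.0658*y^4 + 7.3872*y^3 - 1.2804*y^2 + 4.3074*y - 8.2012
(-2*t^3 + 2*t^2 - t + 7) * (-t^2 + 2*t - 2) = 2*t^5 - 6*t^4 + 9*t^3 - 13*t^2 + 16*t - 14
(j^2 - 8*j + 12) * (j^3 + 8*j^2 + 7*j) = j^5 - 45*j^3 + 40*j^2 + 84*j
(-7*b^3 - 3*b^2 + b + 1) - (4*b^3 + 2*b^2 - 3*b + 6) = -11*b^3 - 5*b^2 + 4*b - 5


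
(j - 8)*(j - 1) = j^2 - 9*j + 8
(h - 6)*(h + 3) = h^2 - 3*h - 18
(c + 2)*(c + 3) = c^2 + 5*c + 6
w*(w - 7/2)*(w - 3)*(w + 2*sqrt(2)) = w^4 - 13*w^3/2 + 2*sqrt(2)*w^3 - 13*sqrt(2)*w^2 + 21*w^2/2 + 21*sqrt(2)*w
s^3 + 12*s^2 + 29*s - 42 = (s - 1)*(s + 6)*(s + 7)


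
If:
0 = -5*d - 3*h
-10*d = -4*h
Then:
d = 0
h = 0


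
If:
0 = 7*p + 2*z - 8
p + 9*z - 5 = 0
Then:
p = 62/61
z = 27/61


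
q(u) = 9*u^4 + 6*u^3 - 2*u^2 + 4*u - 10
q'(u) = 36*u^3 + 18*u^2 - 4*u + 4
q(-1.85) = 43.19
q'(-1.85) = -154.93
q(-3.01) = 534.98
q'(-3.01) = -802.63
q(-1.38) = -2.46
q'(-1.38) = -50.81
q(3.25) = 1191.94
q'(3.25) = 1416.94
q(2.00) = 182.00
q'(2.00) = 356.00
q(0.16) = -9.38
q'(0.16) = 3.97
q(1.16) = 17.61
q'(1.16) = 79.77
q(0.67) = -4.60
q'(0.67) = 20.23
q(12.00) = 196742.00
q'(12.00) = 64756.00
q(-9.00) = 54467.00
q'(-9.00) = -24746.00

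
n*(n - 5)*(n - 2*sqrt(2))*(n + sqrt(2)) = n^4 - 5*n^3 - sqrt(2)*n^3 - 4*n^2 + 5*sqrt(2)*n^2 + 20*n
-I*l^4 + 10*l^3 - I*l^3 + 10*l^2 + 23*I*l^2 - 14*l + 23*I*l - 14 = (l + I)*(l + 2*I)*(l + 7*I)*(-I*l - I)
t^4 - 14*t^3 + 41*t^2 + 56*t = t*(t - 8)*(t - 7)*(t + 1)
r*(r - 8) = r^2 - 8*r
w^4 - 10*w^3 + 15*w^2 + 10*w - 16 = (w - 8)*(w - 2)*(w - 1)*(w + 1)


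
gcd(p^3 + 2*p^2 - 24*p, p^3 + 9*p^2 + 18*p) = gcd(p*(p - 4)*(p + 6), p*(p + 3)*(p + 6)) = p^2 + 6*p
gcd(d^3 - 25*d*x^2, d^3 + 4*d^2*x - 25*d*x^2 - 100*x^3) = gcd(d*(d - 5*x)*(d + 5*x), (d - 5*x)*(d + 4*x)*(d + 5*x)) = -d^2 + 25*x^2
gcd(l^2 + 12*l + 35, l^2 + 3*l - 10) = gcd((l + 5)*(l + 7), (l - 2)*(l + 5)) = l + 5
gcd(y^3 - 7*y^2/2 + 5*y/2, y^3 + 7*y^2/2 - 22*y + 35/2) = y^2 - 7*y/2 + 5/2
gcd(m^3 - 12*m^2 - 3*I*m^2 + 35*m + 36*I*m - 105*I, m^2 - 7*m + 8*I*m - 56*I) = m - 7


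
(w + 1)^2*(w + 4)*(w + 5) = w^4 + 11*w^3 + 39*w^2 + 49*w + 20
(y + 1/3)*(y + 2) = y^2 + 7*y/3 + 2/3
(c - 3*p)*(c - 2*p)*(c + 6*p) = c^3 + c^2*p - 24*c*p^2 + 36*p^3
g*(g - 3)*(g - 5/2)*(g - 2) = g^4 - 15*g^3/2 + 37*g^2/2 - 15*g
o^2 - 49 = (o - 7)*(o + 7)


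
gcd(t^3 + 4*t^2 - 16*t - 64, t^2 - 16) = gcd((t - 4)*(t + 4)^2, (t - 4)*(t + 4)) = t^2 - 16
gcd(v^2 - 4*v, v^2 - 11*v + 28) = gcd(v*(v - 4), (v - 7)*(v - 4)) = v - 4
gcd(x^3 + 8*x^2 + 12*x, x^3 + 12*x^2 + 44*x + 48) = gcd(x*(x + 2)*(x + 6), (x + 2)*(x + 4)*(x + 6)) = x^2 + 8*x + 12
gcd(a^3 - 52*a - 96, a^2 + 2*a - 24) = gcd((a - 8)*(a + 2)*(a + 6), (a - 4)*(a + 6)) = a + 6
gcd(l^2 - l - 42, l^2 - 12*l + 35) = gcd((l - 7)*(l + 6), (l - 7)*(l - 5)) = l - 7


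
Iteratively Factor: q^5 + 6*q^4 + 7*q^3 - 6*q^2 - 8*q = (q + 1)*(q^4 + 5*q^3 + 2*q^2 - 8*q) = (q + 1)*(q + 2)*(q^3 + 3*q^2 - 4*q) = (q - 1)*(q + 1)*(q + 2)*(q^2 + 4*q) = (q - 1)*(q + 1)*(q + 2)*(q + 4)*(q)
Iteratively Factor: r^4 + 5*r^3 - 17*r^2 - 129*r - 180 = (r + 3)*(r^3 + 2*r^2 - 23*r - 60) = (r - 5)*(r + 3)*(r^2 + 7*r + 12) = (r - 5)*(r + 3)*(r + 4)*(r + 3)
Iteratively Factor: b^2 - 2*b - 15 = (b + 3)*(b - 5)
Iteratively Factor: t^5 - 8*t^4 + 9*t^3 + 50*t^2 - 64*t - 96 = (t - 4)*(t^4 - 4*t^3 - 7*t^2 + 22*t + 24) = (t - 4)*(t + 2)*(t^3 - 6*t^2 + 5*t + 12) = (t - 4)*(t + 1)*(t + 2)*(t^2 - 7*t + 12) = (t - 4)^2*(t + 1)*(t + 2)*(t - 3)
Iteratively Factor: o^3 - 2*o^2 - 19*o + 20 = (o + 4)*(o^2 - 6*o + 5) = (o - 5)*(o + 4)*(o - 1)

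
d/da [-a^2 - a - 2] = -2*a - 1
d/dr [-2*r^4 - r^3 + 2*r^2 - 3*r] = -8*r^3 - 3*r^2 + 4*r - 3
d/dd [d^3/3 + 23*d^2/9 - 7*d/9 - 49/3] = d^2 + 46*d/9 - 7/9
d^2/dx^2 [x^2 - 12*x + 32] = 2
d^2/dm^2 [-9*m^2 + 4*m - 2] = -18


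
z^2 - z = z*(z - 1)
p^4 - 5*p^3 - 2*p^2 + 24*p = p*(p - 4)*(p - 3)*(p + 2)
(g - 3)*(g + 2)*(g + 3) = g^3 + 2*g^2 - 9*g - 18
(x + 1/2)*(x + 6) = x^2 + 13*x/2 + 3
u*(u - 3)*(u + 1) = u^3 - 2*u^2 - 3*u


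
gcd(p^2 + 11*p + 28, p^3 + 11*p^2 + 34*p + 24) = p + 4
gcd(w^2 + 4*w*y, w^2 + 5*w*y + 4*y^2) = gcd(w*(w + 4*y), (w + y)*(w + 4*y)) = w + 4*y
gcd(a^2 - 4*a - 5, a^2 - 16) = 1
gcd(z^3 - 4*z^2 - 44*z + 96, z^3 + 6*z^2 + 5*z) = 1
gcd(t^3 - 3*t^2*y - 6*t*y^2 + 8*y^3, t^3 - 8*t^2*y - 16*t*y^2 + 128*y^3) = -t + 4*y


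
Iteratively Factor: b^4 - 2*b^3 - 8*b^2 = (b + 2)*(b^3 - 4*b^2) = b*(b + 2)*(b^2 - 4*b) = b^2*(b + 2)*(b - 4)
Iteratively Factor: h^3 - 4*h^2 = (h)*(h^2 - 4*h) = h^2*(h - 4)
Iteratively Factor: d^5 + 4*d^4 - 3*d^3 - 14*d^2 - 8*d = (d + 4)*(d^4 - 3*d^2 - 2*d) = (d + 1)*(d + 4)*(d^3 - d^2 - 2*d) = (d + 1)^2*(d + 4)*(d^2 - 2*d) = d*(d + 1)^2*(d + 4)*(d - 2)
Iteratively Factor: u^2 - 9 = (u + 3)*(u - 3)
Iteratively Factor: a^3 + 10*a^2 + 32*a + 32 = (a + 4)*(a^2 + 6*a + 8) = (a + 4)^2*(a + 2)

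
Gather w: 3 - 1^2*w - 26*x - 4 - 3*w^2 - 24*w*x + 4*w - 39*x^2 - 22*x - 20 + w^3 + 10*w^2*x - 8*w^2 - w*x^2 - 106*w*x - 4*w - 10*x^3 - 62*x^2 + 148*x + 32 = w^3 + w^2*(10*x - 11) + w*(-x^2 - 130*x - 1) - 10*x^3 - 101*x^2 + 100*x + 11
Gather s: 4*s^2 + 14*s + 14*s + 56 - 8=4*s^2 + 28*s + 48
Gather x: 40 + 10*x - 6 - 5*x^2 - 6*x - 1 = -5*x^2 + 4*x + 33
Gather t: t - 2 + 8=t + 6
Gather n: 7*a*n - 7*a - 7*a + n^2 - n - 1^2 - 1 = -14*a + n^2 + n*(7*a - 1) - 2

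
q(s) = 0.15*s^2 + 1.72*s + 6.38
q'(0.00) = 1.72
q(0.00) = 6.38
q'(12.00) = 5.32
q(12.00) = 48.62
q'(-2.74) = 0.90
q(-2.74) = 2.79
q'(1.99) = 2.32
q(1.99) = 10.40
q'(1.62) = 2.21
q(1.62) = 9.56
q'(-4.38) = 0.41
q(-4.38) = 1.72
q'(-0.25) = 1.64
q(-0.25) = 5.96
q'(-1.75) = 1.20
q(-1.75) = 3.83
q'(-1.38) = 1.31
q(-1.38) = 4.29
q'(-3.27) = 0.74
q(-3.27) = 2.36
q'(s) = 0.3*s + 1.72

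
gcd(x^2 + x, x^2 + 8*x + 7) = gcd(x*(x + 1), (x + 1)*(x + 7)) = x + 1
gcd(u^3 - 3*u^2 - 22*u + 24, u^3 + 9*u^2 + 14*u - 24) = u^2 + 3*u - 4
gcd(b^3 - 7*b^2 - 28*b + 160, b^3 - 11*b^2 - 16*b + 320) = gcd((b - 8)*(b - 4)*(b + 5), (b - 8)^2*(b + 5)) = b^2 - 3*b - 40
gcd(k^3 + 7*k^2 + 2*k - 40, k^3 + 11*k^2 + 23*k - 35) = k + 5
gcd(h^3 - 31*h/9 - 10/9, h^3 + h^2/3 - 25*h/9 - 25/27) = h^2 + 2*h + 5/9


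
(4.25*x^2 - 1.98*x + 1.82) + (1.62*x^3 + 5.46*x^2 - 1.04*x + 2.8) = 1.62*x^3 + 9.71*x^2 - 3.02*x + 4.62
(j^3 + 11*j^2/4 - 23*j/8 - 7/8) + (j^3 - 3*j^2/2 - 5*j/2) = 2*j^3 + 5*j^2/4 - 43*j/8 - 7/8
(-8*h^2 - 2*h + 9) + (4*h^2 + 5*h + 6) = -4*h^2 + 3*h + 15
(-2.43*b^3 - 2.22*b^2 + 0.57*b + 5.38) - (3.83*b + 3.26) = -2.43*b^3 - 2.22*b^2 - 3.26*b + 2.12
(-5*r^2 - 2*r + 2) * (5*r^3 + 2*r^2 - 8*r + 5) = -25*r^5 - 20*r^4 + 46*r^3 - 5*r^2 - 26*r + 10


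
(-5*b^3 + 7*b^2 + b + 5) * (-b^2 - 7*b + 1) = 5*b^5 + 28*b^4 - 55*b^3 - 5*b^2 - 34*b + 5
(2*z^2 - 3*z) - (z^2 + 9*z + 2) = z^2 - 12*z - 2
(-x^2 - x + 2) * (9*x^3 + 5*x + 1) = -9*x^5 - 9*x^4 + 13*x^3 - 6*x^2 + 9*x + 2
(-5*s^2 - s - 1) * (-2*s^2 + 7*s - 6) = 10*s^4 - 33*s^3 + 25*s^2 - s + 6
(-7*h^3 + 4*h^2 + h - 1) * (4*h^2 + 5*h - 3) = -28*h^5 - 19*h^4 + 45*h^3 - 11*h^2 - 8*h + 3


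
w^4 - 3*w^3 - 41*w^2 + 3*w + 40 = (w - 8)*(w - 1)*(w + 1)*(w + 5)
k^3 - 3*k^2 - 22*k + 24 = (k - 6)*(k - 1)*(k + 4)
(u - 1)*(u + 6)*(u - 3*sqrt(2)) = u^3 - 3*sqrt(2)*u^2 + 5*u^2 - 15*sqrt(2)*u - 6*u + 18*sqrt(2)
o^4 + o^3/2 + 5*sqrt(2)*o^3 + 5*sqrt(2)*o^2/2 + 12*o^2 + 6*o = o*(o + 1/2)*(o + 2*sqrt(2))*(o + 3*sqrt(2))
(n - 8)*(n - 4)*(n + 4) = n^3 - 8*n^2 - 16*n + 128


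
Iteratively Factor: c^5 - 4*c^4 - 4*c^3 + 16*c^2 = (c)*(c^4 - 4*c^3 - 4*c^2 + 16*c) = c*(c - 2)*(c^3 - 2*c^2 - 8*c) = c*(c - 2)*(c + 2)*(c^2 - 4*c) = c*(c - 4)*(c - 2)*(c + 2)*(c)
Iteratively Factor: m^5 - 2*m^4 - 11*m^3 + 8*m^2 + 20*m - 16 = (m + 2)*(m^4 - 4*m^3 - 3*m^2 + 14*m - 8) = (m + 2)^2*(m^3 - 6*m^2 + 9*m - 4) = (m - 1)*(m + 2)^2*(m^2 - 5*m + 4) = (m - 1)^2*(m + 2)^2*(m - 4)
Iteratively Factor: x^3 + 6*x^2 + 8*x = (x)*(x^2 + 6*x + 8) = x*(x + 4)*(x + 2)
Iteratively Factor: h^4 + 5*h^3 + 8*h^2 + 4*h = (h + 2)*(h^3 + 3*h^2 + 2*h) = h*(h + 2)*(h^2 + 3*h + 2) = h*(h + 2)^2*(h + 1)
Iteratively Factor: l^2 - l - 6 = (l + 2)*(l - 3)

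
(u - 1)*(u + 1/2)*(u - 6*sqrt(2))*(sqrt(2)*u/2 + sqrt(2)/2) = sqrt(2)*u^4/2 - 6*u^3 + sqrt(2)*u^3/4 - 3*u^2 - sqrt(2)*u^2/2 - sqrt(2)*u/4 + 6*u + 3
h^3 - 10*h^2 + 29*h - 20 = (h - 5)*(h - 4)*(h - 1)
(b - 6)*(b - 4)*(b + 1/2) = b^3 - 19*b^2/2 + 19*b + 12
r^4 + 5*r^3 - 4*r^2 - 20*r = r*(r - 2)*(r + 2)*(r + 5)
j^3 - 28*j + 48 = (j - 4)*(j - 2)*(j + 6)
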